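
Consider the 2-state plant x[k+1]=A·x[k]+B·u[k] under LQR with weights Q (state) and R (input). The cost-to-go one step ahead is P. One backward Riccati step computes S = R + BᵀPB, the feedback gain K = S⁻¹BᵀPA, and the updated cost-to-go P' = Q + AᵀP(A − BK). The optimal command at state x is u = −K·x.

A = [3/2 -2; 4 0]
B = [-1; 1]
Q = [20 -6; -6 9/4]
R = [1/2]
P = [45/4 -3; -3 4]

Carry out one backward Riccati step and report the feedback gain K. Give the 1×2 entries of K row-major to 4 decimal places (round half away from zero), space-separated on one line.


BᵀP = [-14.2500 7.0000]
S = R + BᵀPB = [1/2] + [21.2500] = [21.7500]
BᵀPA = [6.6250 28.5000]
K = S⁻¹·BᵀPA = [0.3046 1.3103]
A−BK = [1.8046 -0.6897; 3.6954 -1.3103]
AᵀP(A−BK) = [51.2945 -18.4310; -18.4310 7.6552]
P' = Q + AᵀP(A−BK) = [71.2945 -24.4310; -24.4310 9.9052]
tr(P') = 81.1997

0.3046 1.3103


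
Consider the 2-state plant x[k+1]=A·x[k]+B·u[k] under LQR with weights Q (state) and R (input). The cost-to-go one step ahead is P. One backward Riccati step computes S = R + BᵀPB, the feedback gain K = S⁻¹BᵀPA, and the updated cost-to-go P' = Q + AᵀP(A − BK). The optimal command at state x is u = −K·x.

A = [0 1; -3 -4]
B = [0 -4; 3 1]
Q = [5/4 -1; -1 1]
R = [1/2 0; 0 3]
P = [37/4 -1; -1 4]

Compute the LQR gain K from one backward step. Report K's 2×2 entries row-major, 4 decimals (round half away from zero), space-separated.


-0.9848 -1.2344 -0.0022 -0.2477

BᵀP = [-3.0000 12.0000; -38.0000 8.0000]
S = R + BᵀPB = [1/2 0; 0 3] + [36.0000 24.0000; 24.0000 160.0000] = [36.5000 24.0000; 24.0000 163.0000]
BᵀPA = [-36.0000 -51.0000; -24.0000 -70.0000]
K = S⁻¹·BᵀPA = [-0.9848 -1.2344; -0.0022 -0.2477]
A−BK = [-0.0089 0.0092; -0.0433 -0.0491]
AᵀP(A−BK) = [0.4924 0.6172; 0.6172 0.9573]
P' = Q + AᵀP(A−BK) = [1.7424 -0.3828; -0.3828 1.9573]
tr(P') = 3.6997


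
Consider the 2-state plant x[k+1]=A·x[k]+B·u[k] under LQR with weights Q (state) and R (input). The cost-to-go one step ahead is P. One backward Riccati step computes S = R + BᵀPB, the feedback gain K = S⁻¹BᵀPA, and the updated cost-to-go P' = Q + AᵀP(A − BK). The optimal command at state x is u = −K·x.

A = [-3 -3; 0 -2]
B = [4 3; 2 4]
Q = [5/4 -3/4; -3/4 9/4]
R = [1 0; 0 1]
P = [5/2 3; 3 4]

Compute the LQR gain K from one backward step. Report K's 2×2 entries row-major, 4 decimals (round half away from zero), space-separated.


-0.4622 -0.4072 0.0041 -0.3535

BᵀP = [16.0000 20.0000; 19.5000 25.0000]
S = R + BᵀPB = [1 0; 0 1] + [104.0000 128.0000; 128.0000 158.5000] = [105.0000 128.0000; 128.0000 159.5000]
BᵀPA = [-48.0000 -88.0000; -58.5000 -108.5000]
K = S⁻¹·BᵀPA = [-0.4622 -0.4072; 0.0041 -0.3535]
A−BK = [-1.1637 -0.3109; 0.9078 0.2283]
AᵀP(A−BK) = [0.5571 0.2765; 0.2765 0.3150]
P' = Q + AᵀP(A−BK) = [1.8071 -0.4735; -0.4735 2.5650]
tr(P') = 4.3721


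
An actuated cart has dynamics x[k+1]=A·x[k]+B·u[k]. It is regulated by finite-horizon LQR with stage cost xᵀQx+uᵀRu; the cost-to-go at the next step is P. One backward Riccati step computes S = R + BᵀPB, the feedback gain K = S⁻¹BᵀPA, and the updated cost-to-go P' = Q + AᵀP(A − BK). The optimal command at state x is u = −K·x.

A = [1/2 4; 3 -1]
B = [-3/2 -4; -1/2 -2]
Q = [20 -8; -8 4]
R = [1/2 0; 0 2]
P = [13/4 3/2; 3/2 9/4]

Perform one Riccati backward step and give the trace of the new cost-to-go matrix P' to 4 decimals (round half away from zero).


BᵀP = [-5.6250 -3.3750; -16.0000 -10.5000]
S = R + BᵀPB = [1/2 0; 0 2] + [10.1250 29.2500; 29.2500 85.0000] = [10.6250 29.2500; 29.2500 87.0000]
BᵀPA = [-12.9375 -19.1250; -39.5000 -53.5000]
K = S⁻¹·BᵀPA = [0.4332 -1.4387; -0.5997 -0.1312]
A−BK = [-1.2489 1.3170; 2.0173 -1.9818]
AᵀP(A−BK) = [7.4801 -6.7972; -6.7972 7.7134]
P' = Q + AᵀP(A−BK) = [27.4801 -14.7972; -14.7972 11.7134]
tr(P') = 39.1936

39.1936


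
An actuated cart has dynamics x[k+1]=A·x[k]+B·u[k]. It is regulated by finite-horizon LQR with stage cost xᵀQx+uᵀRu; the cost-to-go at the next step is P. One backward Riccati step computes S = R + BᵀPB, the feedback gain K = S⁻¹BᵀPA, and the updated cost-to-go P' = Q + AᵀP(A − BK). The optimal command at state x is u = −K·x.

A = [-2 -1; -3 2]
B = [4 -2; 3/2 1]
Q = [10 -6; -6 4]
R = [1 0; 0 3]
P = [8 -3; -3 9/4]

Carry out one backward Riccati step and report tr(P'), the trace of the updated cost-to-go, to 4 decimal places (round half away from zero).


BᵀP = [27.5000 -8.6250; -19.0000 8.2500]
S = R + BᵀPB = [1 0; 0 3] + [97.0625 -63.6250; -63.6250 46.2500] = [98.0625 -63.6250; -63.6250 49.2500]
BᵀPA = [-29.1250 -44.7500; 13.2500 35.5000]
K = S⁻¹·BᵀPA = [-0.7568 0.0701; -0.7086 0.8113]
A−BK = [-0.3901 0.3424; -1.1562 1.0836]
AᵀP(A−BK) = [3.5982 -3.2095; -3.2095 3.3333]
P' = Q + AᵀP(A−BK) = [13.5982 -9.2095; -9.2095 7.3333]
tr(P') = 20.9315

20.9315


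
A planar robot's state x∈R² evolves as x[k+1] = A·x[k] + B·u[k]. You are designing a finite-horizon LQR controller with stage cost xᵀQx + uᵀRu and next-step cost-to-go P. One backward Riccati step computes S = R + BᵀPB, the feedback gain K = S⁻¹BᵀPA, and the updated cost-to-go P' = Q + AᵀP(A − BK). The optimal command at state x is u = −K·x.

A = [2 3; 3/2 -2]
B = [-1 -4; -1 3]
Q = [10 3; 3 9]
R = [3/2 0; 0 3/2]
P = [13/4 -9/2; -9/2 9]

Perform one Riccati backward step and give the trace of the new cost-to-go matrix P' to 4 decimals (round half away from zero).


BᵀP = [1.2500 -4.5000; -26.5000 45.0000]
S = R + BᵀPB = [3/2 0; 0 3/2] + [3.2500 -18.5000; -18.5000 241.0000] = [4.7500 -18.5000; -18.5000 242.5000]
BᵀPA = [-4.2500 12.7500; 14.5000 -169.5000]
K = S⁻¹·BᵀPA = [-0.9416 -0.0542; -0.0120 -0.7031]
A−BK = [1.0102 0.1334; 0.5945 0.0551]
AᵀP(A−BK) = [2.4226 0.2147; 0.2147 0.7649]
P' = Q + AᵀP(A−BK) = [12.4226 3.2147; 3.2147 9.7649]
tr(P') = 22.1876

22.1876


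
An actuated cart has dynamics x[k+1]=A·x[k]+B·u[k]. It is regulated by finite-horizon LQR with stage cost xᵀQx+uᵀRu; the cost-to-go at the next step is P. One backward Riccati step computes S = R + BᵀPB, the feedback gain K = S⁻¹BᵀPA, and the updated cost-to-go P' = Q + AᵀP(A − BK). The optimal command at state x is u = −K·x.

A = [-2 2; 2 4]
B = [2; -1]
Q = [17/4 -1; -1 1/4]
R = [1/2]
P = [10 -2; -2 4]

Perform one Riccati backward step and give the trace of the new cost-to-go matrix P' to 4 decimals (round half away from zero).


BᵀP = [22.0000 -8.0000]
S = R + BᵀPB = [1/2] + [52.0000] = [52.5000]
BᵀPA = [-60.0000 12.0000]
K = S⁻¹·BᵀPA = [-1.1429 0.2286]
A−BK = [0.2857 1.5429; 0.8571 4.2286]
AᵀP(A−BK) = [3.4286 13.7143; 13.7143 69.2571]
P' = Q + AᵀP(A−BK) = [7.6786 12.7143; 12.7143 69.5071]
tr(P') = 77.1857

77.1857


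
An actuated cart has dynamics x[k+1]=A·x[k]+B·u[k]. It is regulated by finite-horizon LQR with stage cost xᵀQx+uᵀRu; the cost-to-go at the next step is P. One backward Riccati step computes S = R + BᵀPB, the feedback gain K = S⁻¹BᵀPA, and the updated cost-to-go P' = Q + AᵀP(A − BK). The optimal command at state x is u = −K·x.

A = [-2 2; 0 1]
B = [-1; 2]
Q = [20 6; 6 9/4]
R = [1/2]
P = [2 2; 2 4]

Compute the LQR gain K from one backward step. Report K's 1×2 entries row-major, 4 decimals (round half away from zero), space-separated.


BᵀP = [2.0000 6.0000]
S = R + BᵀPB = [1/2] + [10.0000] = [10.5000]
BᵀPA = [-4.0000 10.0000]
K = S⁻¹·BᵀPA = [-0.3810 0.9524]
A−BK = [-2.3810 2.9524; 0.7619 -0.9048]
AᵀP(A−BK) = [6.4762 -8.1905; -8.1905 10.4762]
P' = Q + AᵀP(A−BK) = [26.4762 -2.1905; -2.1905 12.7262]
tr(P') = 39.2024

-0.3810 0.9524


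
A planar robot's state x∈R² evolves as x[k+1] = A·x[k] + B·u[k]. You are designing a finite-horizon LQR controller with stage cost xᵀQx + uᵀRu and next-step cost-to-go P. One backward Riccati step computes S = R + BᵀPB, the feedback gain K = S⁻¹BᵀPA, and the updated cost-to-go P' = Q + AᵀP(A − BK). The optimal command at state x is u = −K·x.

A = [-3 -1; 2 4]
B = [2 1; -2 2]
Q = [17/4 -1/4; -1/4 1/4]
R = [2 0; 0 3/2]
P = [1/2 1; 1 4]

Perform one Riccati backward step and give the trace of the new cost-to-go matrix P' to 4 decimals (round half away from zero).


BᵀP = [-1.0000 -6.0000; 2.5000 9.0000]
S = R + BᵀPB = [2 0; 0 3/2] + [10.0000 -13.0000; -13.0000 20.5000] = [12.0000 -13.0000; -13.0000 22.0000]
BᵀPA = [-9.0000 -23.0000; 10.5000 33.5000]
K = S⁻¹·BᵀPA = [-0.6474 -0.7421; 0.0947 1.0842]
A−BK = [-1.8000 -0.6000; 0.5158 0.3474]
AᵀP(A−BK) = [1.6789 1.4368; 1.4368 3.1105]
P' = Q + AᵀP(A−BK) = [5.9289 1.1868; 1.1868 3.3605]
tr(P') = 9.2895

9.2895


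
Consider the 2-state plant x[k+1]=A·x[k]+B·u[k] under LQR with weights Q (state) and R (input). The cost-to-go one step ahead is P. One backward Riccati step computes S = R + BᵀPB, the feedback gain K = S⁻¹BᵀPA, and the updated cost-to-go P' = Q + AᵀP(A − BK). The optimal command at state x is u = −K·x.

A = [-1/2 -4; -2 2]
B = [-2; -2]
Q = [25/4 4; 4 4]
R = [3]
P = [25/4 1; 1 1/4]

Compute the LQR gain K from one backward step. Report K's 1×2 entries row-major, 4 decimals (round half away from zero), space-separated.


0.3311 1.4324

BᵀP = [-14.5000 -2.5000]
S = R + BᵀPB = [3] + [34.0000] = [37.0000]
BᵀPA = [12.2500 53.0000]
K = S⁻¹·BᵀPA = [0.3311 1.4324]
A−BK = [0.1622 -1.1351; -1.3378 4.8649]
AᵀP(A−BK) = [0.5068 0.9527; 0.9527 9.0811]
P' = Q + AᵀP(A−BK) = [6.7568 4.9527; 4.9527 13.0811]
tr(P') = 19.8378


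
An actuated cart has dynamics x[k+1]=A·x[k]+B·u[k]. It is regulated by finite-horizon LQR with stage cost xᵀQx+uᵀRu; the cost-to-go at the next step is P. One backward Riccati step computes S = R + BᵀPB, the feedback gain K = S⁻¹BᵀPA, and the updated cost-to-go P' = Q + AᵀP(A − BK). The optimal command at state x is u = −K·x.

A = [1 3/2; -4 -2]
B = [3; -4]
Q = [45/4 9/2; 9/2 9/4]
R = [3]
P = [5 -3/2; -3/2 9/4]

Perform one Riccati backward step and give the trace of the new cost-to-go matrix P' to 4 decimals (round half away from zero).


BᵀP = [21.0000 -13.5000]
S = R + BᵀPB = [3] + [117.0000] = [120.0000]
BᵀPA = [75.0000 58.5000]
K = S⁻¹·BᵀPA = [0.6250 0.4875]
A−BK = [-0.8750 0.0375; -1.5000 -0.0500]
AᵀP(A−BK) = [6.1250 0.9375; 0.9375 0.7313]
P' = Q + AᵀP(A−BK) = [17.3750 5.4375; 5.4375 2.9813]
tr(P') = 20.3563

20.3563


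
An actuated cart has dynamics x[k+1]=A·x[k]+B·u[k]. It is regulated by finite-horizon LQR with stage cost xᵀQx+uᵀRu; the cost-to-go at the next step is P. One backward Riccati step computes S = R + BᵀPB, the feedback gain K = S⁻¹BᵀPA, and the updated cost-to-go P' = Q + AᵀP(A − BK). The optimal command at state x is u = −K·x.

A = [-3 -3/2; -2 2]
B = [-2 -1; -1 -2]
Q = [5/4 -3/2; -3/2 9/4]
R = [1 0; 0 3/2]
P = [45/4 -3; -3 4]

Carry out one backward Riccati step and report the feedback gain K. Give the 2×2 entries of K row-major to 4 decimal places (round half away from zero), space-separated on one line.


1.2965 1.4886 0.3375 -1.5044

BᵀP = [-19.5000 2.0000; -5.2500 -5.0000]
S = R + BᵀPB = [1 0; 0 3/2] + [37.0000 15.5000; 15.5000 15.2500] = [38.0000 15.5000; 15.5000 16.7500]
BᵀPA = [54.5000 33.2500; 25.7500 -2.1250]
K = S⁻¹·BᵀPA = [1.2965 1.4886; 0.3375 -1.5044]
A−BK = [-0.0694 -0.0271; -0.0284 0.4798]
AᵀP(A−BK) = [1.8975 1.2326; 1.2326 6.6182]
P' = Q + AᵀP(A−BK) = [3.1475 -0.2674; -0.2674 8.8682]
tr(P') = 12.0157


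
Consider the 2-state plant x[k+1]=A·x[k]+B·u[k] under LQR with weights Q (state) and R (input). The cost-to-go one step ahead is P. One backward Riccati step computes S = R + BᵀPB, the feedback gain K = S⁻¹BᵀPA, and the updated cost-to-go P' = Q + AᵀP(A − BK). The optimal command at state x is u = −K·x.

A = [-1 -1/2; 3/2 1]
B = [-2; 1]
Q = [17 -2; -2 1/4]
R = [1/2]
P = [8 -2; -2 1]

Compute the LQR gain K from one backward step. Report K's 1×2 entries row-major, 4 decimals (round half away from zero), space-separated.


0.6145 0.3373

BᵀP = [-18.0000 5.0000]
S = R + BᵀPB = [1/2] + [41.0000] = [41.5000]
BᵀPA = [25.5000 14.0000]
K = S⁻¹·BᵀPA = [0.6145 0.3373]
A−BK = [0.2289 0.1747; 0.8855 0.6627]
AᵀP(A−BK) = [0.5813 0.3976; 0.3976 0.2771]
P' = Q + AᵀP(A−BK) = [17.5813 -1.6024; -1.6024 0.5271]
tr(P') = 18.1084


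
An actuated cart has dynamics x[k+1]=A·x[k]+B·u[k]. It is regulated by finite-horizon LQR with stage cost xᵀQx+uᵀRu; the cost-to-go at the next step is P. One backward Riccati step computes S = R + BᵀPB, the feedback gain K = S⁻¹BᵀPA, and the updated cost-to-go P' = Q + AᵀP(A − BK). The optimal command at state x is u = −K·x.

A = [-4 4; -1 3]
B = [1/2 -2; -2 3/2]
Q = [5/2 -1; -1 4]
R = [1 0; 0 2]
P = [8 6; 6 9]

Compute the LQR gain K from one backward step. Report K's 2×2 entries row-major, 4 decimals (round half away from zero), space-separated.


BᵀP = [-8.0000 -15.0000; -7.0000 1.5000]
S = R + BᵀPB = [1 0; 0 2] + [26.0000 -6.5000; -6.5000 16.2500] = [27.0000 -6.5000; -6.5000 18.2500]
BᵀPA = [47.0000 -77.0000; 26.5000 -23.5000]
K = S⁻¹·BᵀPA = [2.2863 -3.4584; 2.2664 -2.5194]
A−BK = [-0.6104 0.6903; 0.1731 -0.1376]
AᵀP(A−BK) = [17.4828 -21.6915; -21.6915 27.4983]
P' = Q + AᵀP(A−BK) = [19.9828 -22.6915; -22.6915 31.4983]
tr(P') = 51.4811

2.2863 -3.4584 2.2664 -2.5194


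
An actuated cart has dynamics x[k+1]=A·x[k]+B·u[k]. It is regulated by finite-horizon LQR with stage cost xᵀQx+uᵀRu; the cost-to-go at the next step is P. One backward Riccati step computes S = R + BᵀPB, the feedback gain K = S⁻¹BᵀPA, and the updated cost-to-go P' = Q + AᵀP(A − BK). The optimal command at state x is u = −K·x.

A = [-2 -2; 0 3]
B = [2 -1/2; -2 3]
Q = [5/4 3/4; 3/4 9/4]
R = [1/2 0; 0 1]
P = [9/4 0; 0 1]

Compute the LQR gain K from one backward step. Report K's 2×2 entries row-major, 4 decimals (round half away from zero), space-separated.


BᵀP = [4.5000 -2.0000; -1.1250 3.0000]
S = R + BᵀPB = [1/2 0; 0 1] + [13.0000 -8.2500; -8.2500 9.5625] = [13.5000 -8.2500; -8.2500 10.5625]
BᵀPA = [-9.0000 -15.0000; 2.2500 11.2500]
K = S⁻¹·BᵀPA = [-1.0264 -0.8805; -0.5887 0.3774]
A−BK = [-0.2415 -0.0503; -0.2868 0.1069]
AᵀP(A−BK) = [1.0868 0.2264; 0.2264 0.5472]
P' = Q + AᵀP(A−BK) = [2.3368 0.9764; 0.9764 2.7972]
tr(P') = 5.1340

-1.0264 -0.8805 -0.5887 0.3774


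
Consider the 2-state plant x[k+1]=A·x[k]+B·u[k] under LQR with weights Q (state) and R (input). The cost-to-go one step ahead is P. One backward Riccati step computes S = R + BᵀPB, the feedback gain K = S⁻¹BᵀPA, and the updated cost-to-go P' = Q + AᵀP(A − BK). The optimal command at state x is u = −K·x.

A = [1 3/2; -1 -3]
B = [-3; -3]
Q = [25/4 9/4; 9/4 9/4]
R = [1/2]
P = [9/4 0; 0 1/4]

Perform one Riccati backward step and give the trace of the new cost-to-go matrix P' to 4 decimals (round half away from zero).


14.0510

BᵀP = [-6.7500 -0.7500]
S = R + BᵀPB = [1/2] + [22.5000] = [23.0000]
BᵀPA = [-6.0000 -7.8750]
K = S⁻¹·BᵀPA = [-0.2609 -0.3424]
A−BK = [0.2174 0.4728; -1.7826 -4.0272]
AᵀP(A−BK) = [0.9348 2.0707; 2.0707 4.6162]
P' = Q + AᵀP(A−BK) = [7.1848 4.3207; 4.3207 6.8662]
tr(P') = 14.0510


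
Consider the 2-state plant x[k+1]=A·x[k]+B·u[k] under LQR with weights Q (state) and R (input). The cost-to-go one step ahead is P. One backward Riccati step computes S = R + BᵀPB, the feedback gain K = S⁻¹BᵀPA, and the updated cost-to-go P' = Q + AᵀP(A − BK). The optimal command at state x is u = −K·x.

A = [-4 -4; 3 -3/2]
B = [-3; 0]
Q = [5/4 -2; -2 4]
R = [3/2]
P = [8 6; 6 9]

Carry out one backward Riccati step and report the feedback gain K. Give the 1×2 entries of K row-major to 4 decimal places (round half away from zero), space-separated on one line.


0.5714 1.6735

BᵀP = [-24.0000 -18.0000]
S = R + BᵀPB = [3/2] + [72.0000] = [73.5000]
BᵀPA = [42.0000 123.0000]
K = S⁻¹·BᵀPA = [0.5714 1.6735]
A−BK = [-2.2857 1.0204; 3.0000 -1.5000]
AᵀP(A−BK) = [41.0000 -18.7857; -18.7857 14.4133]
P' = Q + AᵀP(A−BK) = [42.2500 -20.7857; -20.7857 18.4133]
tr(P') = 60.6633


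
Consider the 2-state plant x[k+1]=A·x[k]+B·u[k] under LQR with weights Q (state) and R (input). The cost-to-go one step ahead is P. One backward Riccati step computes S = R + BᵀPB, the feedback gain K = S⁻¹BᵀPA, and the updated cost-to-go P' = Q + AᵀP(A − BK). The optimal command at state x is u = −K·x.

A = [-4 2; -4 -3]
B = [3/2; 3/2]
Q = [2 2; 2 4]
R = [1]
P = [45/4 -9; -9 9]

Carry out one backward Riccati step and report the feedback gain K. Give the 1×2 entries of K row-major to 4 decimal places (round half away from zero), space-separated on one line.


BᵀP = [3.3750 0.0000]
S = R + BᵀPB = [1] + [5.0625] = [6.0625]
BᵀPA = [-13.5000 6.7500]
K = S⁻¹·BᵀPA = [-2.2268 1.1134]
A−BK = [-0.6598 0.3299; -0.6598 -4.6701]
AᵀP(A−BK) = [5.9381 -2.9691; -2.9691 226.4845]
P' = Q + AᵀP(A−BK) = [7.9381 -0.9691; -0.9691 230.4845]
tr(P') = 238.4227

-2.2268 1.1134


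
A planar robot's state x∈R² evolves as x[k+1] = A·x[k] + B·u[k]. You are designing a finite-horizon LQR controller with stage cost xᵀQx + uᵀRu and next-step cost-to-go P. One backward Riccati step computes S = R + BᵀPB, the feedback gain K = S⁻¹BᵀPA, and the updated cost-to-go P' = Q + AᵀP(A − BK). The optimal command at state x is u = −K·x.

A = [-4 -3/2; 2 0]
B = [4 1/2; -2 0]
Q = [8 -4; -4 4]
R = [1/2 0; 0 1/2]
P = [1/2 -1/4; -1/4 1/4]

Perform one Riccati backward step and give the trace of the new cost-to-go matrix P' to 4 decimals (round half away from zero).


BᵀP = [2.5000 -1.5000; 0.2500 -0.1250]
S = R + BᵀPB = [1/2 0; 0 1/2] + [13.0000 1.2500; 1.2500 0.1250] = [13.5000 1.2500; 1.2500 0.6250]
BᵀPA = [-13.0000 -3.7500; -1.2500 -0.3750]
K = S⁻¹·BᵀPA = [-0.9545 -0.2727; -0.0909 -0.0545]
A−BK = [-0.1364 -0.3818; 0.0909 -0.5455]
AᵀP(A−BK) = [0.4773 0.1364; 0.1364 0.0818]
P' = Q + AᵀP(A−BK) = [8.4773 -3.8636; -3.8636 4.0818]
tr(P') = 12.5591

12.5591


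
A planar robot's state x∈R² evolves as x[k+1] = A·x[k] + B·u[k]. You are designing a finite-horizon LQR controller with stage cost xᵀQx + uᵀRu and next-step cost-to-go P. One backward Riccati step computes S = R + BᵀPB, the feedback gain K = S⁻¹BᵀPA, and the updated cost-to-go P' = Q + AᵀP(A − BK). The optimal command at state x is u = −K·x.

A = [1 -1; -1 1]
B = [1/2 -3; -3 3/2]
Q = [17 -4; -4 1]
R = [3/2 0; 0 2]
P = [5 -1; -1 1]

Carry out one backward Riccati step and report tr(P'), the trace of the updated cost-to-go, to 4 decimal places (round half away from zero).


18.4532

BᵀP = [5.5000 -3.5000; -16.5000 4.5000]
S = R + BᵀPB = [3/2 0; 0 2] + [13.2500 -21.7500; -21.7500 56.2500] = [14.7500 -21.7500; -21.7500 58.2500]
BᵀPA = [9.0000 -9.0000; -21.0000 21.0000]
K = S⁻¹·BᵀPA = [0.1748 -0.1748; -0.2952 0.2952]
A−BK = [0.0269 -0.0269; -0.0327 0.0327]
AᵀP(A−BK) = [0.2266 -0.2266; -0.2266 0.2266]
P' = Q + AᵀP(A−BK) = [17.2266 -4.2266; -4.2266 1.2266]
tr(P') = 18.4532


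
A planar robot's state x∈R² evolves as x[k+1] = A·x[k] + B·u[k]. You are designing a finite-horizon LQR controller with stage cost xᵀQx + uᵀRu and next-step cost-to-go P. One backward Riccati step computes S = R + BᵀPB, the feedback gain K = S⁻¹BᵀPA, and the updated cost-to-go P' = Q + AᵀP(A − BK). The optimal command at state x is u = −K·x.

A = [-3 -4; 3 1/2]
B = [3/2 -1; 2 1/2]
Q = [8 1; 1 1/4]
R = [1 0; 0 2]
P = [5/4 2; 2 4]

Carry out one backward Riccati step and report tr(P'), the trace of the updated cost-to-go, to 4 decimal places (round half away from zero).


BᵀP = [5.8750 11.0000; -0.2500 0.0000]
S = R + BᵀPB = [1 0; 0 2] + [30.8125 -0.3750; -0.3750 0.2500] = [31.8125 -0.3750; -0.3750 2.2500]
BᵀPA = [15.3750 -18.0000; 0.7500 1.0000]
K = S⁻¹·BᵀPA = [0.4882 -0.5617; 0.4147 0.3508]
A−BK = [-3.3176 -2.8066; 1.8163 1.4479]
AᵀP(A−BK) = [3.4331 2.3727; 2.3727 2.5389]
P' = Q + AᵀP(A−BK) = [11.4331 3.3727; 3.3727 2.7889]
tr(P') = 14.2220

14.2220


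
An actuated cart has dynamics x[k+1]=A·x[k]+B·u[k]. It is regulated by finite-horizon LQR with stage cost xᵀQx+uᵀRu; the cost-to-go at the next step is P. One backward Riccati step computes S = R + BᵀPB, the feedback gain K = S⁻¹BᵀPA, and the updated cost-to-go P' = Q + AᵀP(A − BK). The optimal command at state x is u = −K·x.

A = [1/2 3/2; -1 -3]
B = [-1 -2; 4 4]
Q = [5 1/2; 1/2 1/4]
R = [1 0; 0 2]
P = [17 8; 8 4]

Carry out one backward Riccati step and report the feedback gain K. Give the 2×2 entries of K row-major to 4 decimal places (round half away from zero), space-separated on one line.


BᵀP = [15.0000 8.0000; -2.0000 0.0000]
S = R + BᵀPB = [1 0; 0 2] + [17.0000 2.0000; 2.0000 4.0000] = [18.0000 2.0000; 2.0000 6.0000]
BᵀPA = [-0.5000 -1.5000; -1.0000 -3.0000]
K = S⁻¹·BᵀPA = [-0.0096 -0.0288; -0.1635 -0.4904]
A−BK = [0.1635 0.4904; -0.3077 -0.9231]
AᵀP(A−BK) = [0.0817 0.2452; 0.2452 0.7356]
P' = Q + AᵀP(A−BK) = [5.0817 0.7452; 0.7452 0.9856]
tr(P') = 6.0673

-0.0096 -0.0288 -0.1635 -0.4904


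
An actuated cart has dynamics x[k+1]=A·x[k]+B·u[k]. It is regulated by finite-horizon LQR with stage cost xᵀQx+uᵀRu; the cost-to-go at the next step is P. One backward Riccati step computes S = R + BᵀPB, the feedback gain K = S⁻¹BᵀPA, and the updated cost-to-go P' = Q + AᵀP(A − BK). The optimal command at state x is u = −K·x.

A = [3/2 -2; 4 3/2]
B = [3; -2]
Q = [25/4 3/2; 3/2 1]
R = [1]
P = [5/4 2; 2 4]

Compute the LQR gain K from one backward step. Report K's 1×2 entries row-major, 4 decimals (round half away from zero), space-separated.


-1.9706 -0.5882

BᵀP = [-0.2500 -2.0000]
S = R + BᵀPB = [1] + [3.2500] = [4.2500]
BᵀPA = [-8.3750 -2.5000]
K = S⁻¹·BᵀPA = [-1.9706 -0.5882]
A−BK = [7.4118 -0.2353; 0.0588 0.3235]
AᵀP(A−BK) = [74.3088 3.8235; 3.8235 0.5294]
P' = Q + AᵀP(A−BK) = [80.5588 5.3235; 5.3235 1.5294]
tr(P') = 82.0882


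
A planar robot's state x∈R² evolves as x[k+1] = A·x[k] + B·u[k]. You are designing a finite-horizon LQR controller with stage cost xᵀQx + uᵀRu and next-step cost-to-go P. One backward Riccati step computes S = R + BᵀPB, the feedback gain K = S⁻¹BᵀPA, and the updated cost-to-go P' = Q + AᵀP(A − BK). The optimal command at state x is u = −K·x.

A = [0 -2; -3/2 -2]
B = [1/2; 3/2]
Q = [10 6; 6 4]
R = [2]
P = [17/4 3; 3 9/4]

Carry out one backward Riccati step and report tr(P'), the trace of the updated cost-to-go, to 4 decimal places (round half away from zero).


22.9261

BᵀP = [6.6250 4.8750]
S = R + BᵀPB = [2] + [10.6250] = [12.6250]
BᵀPA = [-7.3125 -23.0000]
K = S⁻¹·BᵀPA = [-0.5792 -1.8218]
A−BK = [0.2896 -1.0891; -0.6312 0.7327]
AᵀP(A−BK) = [0.8270 2.4282; 2.4282 8.0990]
P' = Q + AᵀP(A−BK) = [10.8270 8.4282; 8.4282 12.0990]
tr(P') = 22.9261


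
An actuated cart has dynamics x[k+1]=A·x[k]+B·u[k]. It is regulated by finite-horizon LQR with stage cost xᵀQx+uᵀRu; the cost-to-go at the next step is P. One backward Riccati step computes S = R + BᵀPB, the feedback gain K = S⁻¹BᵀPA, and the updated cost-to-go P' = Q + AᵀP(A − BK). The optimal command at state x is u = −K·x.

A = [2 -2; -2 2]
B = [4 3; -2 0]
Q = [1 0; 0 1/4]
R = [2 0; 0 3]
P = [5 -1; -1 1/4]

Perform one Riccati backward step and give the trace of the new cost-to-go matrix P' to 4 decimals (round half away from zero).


2.2803

BᵀP = [22.0000 -4.5000; 15.0000 -3.0000]
S = R + BᵀPB = [2 0; 0 3] + [97.0000 66.0000; 66.0000 45.0000] = [99.0000 66.0000; 66.0000 48.0000]
BᵀPA = [53.0000 -53.0000; 36.0000 -36.0000]
K = S⁻¹·BᵀPA = [0.4242 -0.4242; 0.1667 -0.1667]
A−BK = [-0.1970 0.1970; -1.1515 1.1515]
AᵀP(A−BK) = [0.5152 -0.5152; -0.5152 0.5152]
P' = Q + AᵀP(A−BK) = [1.5152 -0.5152; -0.5152 0.7652]
tr(P') = 2.2803


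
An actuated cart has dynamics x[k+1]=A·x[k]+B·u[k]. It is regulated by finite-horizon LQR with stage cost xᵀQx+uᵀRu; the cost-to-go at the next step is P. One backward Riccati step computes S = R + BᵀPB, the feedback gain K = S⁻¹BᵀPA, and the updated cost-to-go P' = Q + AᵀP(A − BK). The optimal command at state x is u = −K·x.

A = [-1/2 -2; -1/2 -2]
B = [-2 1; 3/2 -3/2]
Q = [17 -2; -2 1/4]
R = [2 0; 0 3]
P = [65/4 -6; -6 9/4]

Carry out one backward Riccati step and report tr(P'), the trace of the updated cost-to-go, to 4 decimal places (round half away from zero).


17.9516

BᵀP = [-41.5000 15.3750; 25.2500 -9.3750]
S = R + BᵀPB = [2 0; 0 3] + [106.0625 -64.5625; -64.5625 39.3125] = [108.0625 -64.5625; -64.5625 42.3125]
BᵀPA = [13.0625 52.2500; -7.9375 -31.7500]
K = S⁻¹·BᵀPA = [0.0996 0.3984; -0.0356 -0.1425]
A−BK = [-0.2652 -1.0607; -0.7028 -2.8113]
AᵀP(A−BK) = [0.0413 0.1651; 0.1651 0.6603]
P' = Q + AᵀP(A−BK) = [17.0413 -1.8349; -1.8349 0.9103]
tr(P') = 17.9516


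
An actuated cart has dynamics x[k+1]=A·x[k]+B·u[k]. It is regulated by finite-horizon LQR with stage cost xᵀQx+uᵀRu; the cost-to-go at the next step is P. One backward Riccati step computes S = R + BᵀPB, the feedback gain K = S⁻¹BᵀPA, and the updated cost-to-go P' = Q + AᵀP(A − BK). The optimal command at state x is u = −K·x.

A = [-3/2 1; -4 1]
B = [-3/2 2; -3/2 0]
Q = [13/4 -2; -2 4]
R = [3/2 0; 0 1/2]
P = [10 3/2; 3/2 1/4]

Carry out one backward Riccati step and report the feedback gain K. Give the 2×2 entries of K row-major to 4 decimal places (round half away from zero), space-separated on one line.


BᵀP = [-17.2500 -2.6250; 20.0000 3.0000]
S = R + BᵀPB = [3/2 0; 0 1/2] + [29.8125 -34.5000; -34.5000 40.0000] = [31.3125 -34.5000; -34.5000 40.5000]
BᵀPA = [36.3750 -19.8750; -42.0000 23.0000]
K = S⁻¹·BᵀPA = [0.3105 -0.1468; -0.7726 0.4428]
A−BK = [0.5108 -0.1059; -3.5343 0.7798]
AᵀP(A−BK) = [0.7590 -0.3105; -0.3105 0.1468]
P' = Q + AᵀP(A−BK) = [4.0090 -2.3105; -2.3105 4.1468]
tr(P') = 8.1558

0.3105 -0.1468 -0.7726 0.4428


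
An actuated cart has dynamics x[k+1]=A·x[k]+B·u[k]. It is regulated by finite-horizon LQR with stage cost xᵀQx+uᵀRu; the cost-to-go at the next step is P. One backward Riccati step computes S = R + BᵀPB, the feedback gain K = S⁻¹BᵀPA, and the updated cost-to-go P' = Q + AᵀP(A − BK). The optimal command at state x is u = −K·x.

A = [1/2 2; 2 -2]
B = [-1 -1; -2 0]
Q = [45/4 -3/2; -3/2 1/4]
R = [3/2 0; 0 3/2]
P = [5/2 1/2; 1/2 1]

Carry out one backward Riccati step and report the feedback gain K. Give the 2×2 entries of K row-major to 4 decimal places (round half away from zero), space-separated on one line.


BᵀP = [-3.5000 -2.5000; -2.5000 -0.5000]
S = R + BᵀPB = [3/2 0; 0 3/2] + [8.5000 3.5000; 3.5000 2.5000] = [10.0000 3.5000; 3.5000 4.0000]
BᵀPA = [-6.7500 -2.0000; -2.2500 -4.0000]
K = S⁻¹·BᵀPA = [-0.6892 0.2162; 0.0405 -1.1892]
A−BK = [-0.1486 1.0270; 0.6216 -1.5676]
AᵀP(A−BK) = [1.0642 -1.2162; -1.2162 5.6757]
P' = Q + AᵀP(A−BK) = [12.3142 -2.7162; -2.7162 5.9257]
tr(P') = 18.2399

-0.6892 0.2162 0.0405 -1.1892


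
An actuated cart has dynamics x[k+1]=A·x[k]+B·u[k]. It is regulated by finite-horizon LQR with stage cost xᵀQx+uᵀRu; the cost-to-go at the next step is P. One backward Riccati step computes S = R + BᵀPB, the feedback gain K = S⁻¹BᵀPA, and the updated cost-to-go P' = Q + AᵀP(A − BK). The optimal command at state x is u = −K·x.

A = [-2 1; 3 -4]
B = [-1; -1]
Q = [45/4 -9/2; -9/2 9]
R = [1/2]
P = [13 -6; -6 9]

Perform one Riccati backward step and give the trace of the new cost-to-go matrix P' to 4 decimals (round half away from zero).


425.4881

BᵀP = [-7.0000 -3.0000]
S = R + BᵀPB = [1/2] + [10.0000] = [10.5000]
BᵀPA = [5.0000 5.0000]
K = S⁻¹·BᵀPA = [0.4762 0.4762]
A−BK = [-1.5238 1.4762; 3.4762 -3.5238]
AᵀP(A−BK) = [202.6190 -202.3810; -202.3810 202.6190]
P' = Q + AᵀP(A−BK) = [213.8690 -206.8810; -206.8810 211.6190]
tr(P') = 425.4881


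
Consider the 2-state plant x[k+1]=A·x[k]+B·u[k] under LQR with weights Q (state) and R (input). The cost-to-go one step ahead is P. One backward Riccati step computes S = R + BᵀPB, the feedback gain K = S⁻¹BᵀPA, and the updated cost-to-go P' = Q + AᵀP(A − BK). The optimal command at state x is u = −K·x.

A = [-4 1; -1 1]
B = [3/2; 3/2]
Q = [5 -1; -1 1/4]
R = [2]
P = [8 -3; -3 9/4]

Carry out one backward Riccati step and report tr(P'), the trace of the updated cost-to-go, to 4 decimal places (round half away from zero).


40.1257

BᵀP = [7.5000 -1.1250]
S = R + BᵀPB = [2] + [9.5625] = [11.5625]
BᵀPA = [-28.8750 6.3750]
K = S⁻¹·BᵀPA = [-2.4973 0.5514]
A−BK = [-0.2541 0.1730; 2.7459 0.1730]
AᵀP(A−BK) = [34.1405 -3.3297; -3.3297 0.7351]
P' = Q + AᵀP(A−BK) = [39.1405 -4.3297; -4.3297 0.9851]
tr(P') = 40.1257


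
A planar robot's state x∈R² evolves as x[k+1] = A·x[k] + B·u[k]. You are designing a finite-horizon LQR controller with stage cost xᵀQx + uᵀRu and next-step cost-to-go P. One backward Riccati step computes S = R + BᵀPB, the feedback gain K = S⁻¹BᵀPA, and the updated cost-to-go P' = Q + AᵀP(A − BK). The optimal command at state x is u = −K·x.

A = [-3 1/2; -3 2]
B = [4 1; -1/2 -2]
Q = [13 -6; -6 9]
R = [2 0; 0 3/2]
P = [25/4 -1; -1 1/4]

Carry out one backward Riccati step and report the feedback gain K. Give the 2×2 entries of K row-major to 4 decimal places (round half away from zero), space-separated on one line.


-0.6291 0.0910 0.0772 -0.1527

BᵀP = [25.5000 -4.1250; 8.2500 -1.5000]
S = R + BᵀPB = [2 0; 0 3/2] + [104.0625 33.7500; 33.7500 11.2500] = [106.0625 33.7500; 33.7500 12.7500]
BᵀPA = [-64.1250 4.5000; -20.2500 1.1250]
K = S⁻¹·BᵀPA = [-0.6291 0.0910; 0.0772 -0.1527]
A−BK = [-0.5606 0.2886; -3.1603 1.7402]
AᵀP(A−BK) = [1.7183 -0.6306; -0.6306 0.3247]
P' = Q + AᵀP(A−BK) = [14.7183 -6.6306; -6.6306 9.3247]
tr(P') = 24.0430


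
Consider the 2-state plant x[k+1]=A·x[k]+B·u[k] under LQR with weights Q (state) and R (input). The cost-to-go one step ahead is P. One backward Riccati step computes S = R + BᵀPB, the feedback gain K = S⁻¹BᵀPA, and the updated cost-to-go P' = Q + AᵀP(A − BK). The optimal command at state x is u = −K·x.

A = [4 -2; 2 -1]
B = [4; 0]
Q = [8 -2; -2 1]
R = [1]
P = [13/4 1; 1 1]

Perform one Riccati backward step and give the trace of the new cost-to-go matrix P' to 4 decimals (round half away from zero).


14.0943

BᵀP = [13.0000 4.0000]
S = R + BᵀPB = [1] + [52.0000] = [53.0000]
BᵀPA = [60.0000 -30.0000]
K = S⁻¹·BᵀPA = [1.1321 -0.5660]
A−BK = [-0.5283 0.2642; 2.0000 -1.0000]
AᵀP(A−BK) = [4.0755 -2.0377; -2.0377 1.0189]
P' = Q + AᵀP(A−BK) = [12.0755 -4.0377; -4.0377 2.0189]
tr(P') = 14.0943


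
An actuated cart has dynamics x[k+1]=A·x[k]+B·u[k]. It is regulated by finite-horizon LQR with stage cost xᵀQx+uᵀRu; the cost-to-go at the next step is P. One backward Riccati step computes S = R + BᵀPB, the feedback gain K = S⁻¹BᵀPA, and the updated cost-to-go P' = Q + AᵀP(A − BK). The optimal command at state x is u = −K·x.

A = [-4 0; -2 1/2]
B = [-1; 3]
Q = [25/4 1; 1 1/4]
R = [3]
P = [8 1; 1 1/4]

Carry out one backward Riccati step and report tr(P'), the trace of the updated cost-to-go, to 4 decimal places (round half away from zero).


93.5948

BᵀP = [-5.0000 -0.2500]
S = R + BᵀPB = [3] + [4.2500] = [7.2500]
BᵀPA = [20.5000 -0.1250]
K = S⁻¹·BᵀPA = [2.8276 -0.0172]
A−BK = [-1.1724 -0.0172; -10.4828 0.5517]
AᵀP(A−BK) = [87.0345 -1.8966; -1.8966 0.0603]
P' = Q + AᵀP(A−BK) = [93.2845 -0.8966; -0.8966 0.3103]
tr(P') = 93.5948


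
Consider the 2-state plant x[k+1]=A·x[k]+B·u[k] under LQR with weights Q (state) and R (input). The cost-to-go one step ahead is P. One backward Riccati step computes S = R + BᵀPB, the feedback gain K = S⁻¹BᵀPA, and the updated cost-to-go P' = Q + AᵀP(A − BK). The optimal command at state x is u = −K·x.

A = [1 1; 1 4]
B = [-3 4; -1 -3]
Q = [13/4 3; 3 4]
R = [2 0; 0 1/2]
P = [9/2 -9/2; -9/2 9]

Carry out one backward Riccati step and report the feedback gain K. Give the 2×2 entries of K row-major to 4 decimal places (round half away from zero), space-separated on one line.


-0.4663 -1.2630 -0.1399 -0.8070

BᵀP = [-9.0000 4.5000; 31.5000 -45.0000]
S = R + BᵀPB = [2 0; 0 1/2] + [22.5000 -49.5000; -49.5000 261.0000] = [24.5000 -49.5000; -49.5000 261.5000]
BᵀPA = [-4.5000 9.0000; -13.5000 -148.5000]
K = S⁻¹·BᵀPA = [-0.4663 -1.2630; -0.1399 -0.8070]
A−BK = [0.1606 0.4387; 0.1140 0.3161]
AᵀP(A−BK) = [0.5130 1.4223; 1.4223 4.0334]
P' = Q + AᵀP(A−BK) = [3.7630 4.4223; 4.4223 8.0334]
tr(P') = 11.7963


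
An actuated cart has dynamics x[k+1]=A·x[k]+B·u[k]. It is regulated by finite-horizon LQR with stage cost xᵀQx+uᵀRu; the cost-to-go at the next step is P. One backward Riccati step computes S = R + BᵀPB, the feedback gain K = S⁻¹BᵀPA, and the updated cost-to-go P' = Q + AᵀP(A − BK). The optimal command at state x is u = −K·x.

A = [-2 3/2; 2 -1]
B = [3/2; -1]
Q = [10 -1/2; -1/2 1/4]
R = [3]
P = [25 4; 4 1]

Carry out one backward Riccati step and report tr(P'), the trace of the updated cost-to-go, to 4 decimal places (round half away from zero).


17.7267

BᵀP = [33.5000 5.0000]
S = R + BᵀPB = [3] + [45.2500] = [48.2500]
BᵀPA = [-57.0000 45.2500]
K = S⁻¹·BᵀPA = [-1.1813 0.9378]
A−BK = [-0.2280 0.0933; 0.8187 -0.0622]
AᵀP(A−BK) = [4.6632 -3.5440; -3.5440 2.8135]
P' = Q + AᵀP(A−BK) = [14.6632 -4.0440; -4.0440 3.0635]
tr(P') = 17.7267


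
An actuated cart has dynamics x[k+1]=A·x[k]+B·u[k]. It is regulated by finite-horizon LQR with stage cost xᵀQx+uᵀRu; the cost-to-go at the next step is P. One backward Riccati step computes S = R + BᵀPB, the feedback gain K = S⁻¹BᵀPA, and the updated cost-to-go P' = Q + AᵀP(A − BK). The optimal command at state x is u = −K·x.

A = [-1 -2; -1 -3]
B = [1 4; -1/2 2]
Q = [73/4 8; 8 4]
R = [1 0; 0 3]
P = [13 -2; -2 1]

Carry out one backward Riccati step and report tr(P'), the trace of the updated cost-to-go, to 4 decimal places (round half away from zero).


25.5921

BᵀP = [14.0000 -2.5000; 48.0000 -6.0000]
S = R + BᵀPB = [1 0; 0 3] + [15.2500 51.0000; 51.0000 180.0000] = [16.2500 51.0000; 51.0000 183.0000]
BᵀPA = [-11.5000 -20.5000; -42.0000 -78.0000]
K = S⁻¹·BᵀPA = [0.1006 0.6076; -0.2575 -0.5956]
A−BK = [-0.0704 -0.2254; -0.4346 -1.5050]
AᵀP(A−BK) = [0.3400 0.9738; 0.9738 3.0020]
P' = Q + AᵀP(A−BK) = [18.5900 8.9738; 8.9738 7.0020]
tr(P') = 25.5921


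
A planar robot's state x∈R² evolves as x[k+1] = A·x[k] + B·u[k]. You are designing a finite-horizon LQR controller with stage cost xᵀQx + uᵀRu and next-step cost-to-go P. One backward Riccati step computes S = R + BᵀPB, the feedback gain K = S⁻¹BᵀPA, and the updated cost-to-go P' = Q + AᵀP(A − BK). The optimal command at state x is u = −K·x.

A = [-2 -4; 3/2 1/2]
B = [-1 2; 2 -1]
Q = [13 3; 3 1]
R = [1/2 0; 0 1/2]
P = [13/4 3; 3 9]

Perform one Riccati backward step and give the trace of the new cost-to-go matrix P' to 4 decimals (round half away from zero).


17.7213

BᵀP = [2.7500 15.0000; 3.5000 -3.0000]
S = R + BᵀPB = [1/2 0; 0 1/2] + [27.2500 -9.5000; -9.5000 10.0000] = [27.7500 -9.5000; -9.5000 10.5000]
BᵀPA = [17.0000 -3.5000; -11.5000 -15.5000]
K = S⁻¹·BᵀPA = [0.3443 -0.9149; -0.7837 -2.3039]
A−BK = [-0.0883 -0.3070; 0.0277 0.0258]
AᵀP(A−BK) = [0.3839 0.8075; 0.8075 3.3373]
P' = Q + AᵀP(A−BK) = [13.3839 3.8075; 3.8075 4.3373]
tr(P') = 17.7213


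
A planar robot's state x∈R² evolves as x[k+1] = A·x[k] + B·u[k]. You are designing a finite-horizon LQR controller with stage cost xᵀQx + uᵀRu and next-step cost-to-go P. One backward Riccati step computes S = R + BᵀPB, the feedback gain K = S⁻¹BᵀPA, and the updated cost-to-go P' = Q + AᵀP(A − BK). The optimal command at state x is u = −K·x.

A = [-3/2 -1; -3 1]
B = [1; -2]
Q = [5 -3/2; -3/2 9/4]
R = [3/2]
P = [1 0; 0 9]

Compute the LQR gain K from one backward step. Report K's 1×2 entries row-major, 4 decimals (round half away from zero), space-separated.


BᵀP = [1.0000 -18.0000]
S = R + BᵀPB = [3/2] + [37.0000] = [38.5000]
BᵀPA = [52.5000 -19.0000]
K = S⁻¹·BᵀPA = [1.3636 -0.4935]
A−BK = [-2.8636 -0.5065; -0.2727 0.0130]
AᵀP(A−BK) = [11.6591 0.4091; 0.4091 0.6234]
P' = Q + AᵀP(A−BK) = [16.6591 -1.0909; -1.0909 2.8734]
tr(P') = 19.5325

1.3636 -0.4935


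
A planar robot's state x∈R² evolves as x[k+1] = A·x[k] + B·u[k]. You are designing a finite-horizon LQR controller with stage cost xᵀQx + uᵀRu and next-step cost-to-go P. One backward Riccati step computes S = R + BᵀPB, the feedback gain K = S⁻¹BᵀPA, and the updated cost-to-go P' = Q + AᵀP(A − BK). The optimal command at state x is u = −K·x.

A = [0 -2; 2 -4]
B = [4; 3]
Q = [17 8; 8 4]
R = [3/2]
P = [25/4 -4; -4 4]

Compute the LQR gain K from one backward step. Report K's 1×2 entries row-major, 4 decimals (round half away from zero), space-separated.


BᵀP = [13.0000 -4.0000]
S = R + BᵀPB = [3/2] + [40.0000] = [41.5000]
BᵀPA = [-8.0000 -10.0000]
K = S⁻¹·BᵀPA = [-0.1928 -0.2410]
A−BK = [0.7711 -1.0361; 2.5783 -3.2771]
AᵀP(A−BK) = [14.4578 -17.9277; -17.9277 22.5904]
P' = Q + AᵀP(A−BK) = [31.4578 -9.9277; -9.9277 26.5904]
tr(P') = 58.0482

-0.1928 -0.2410


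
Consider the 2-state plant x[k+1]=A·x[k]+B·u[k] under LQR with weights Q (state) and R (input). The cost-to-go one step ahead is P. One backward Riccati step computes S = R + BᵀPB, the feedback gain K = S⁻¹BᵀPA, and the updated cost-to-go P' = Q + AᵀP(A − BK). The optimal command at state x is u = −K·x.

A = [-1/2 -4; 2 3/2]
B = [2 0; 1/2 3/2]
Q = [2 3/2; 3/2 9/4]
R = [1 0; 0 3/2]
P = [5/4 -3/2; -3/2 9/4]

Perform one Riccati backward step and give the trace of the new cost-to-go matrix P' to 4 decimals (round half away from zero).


BᵀP = [1.7500 -1.8750; -2.2500 3.3750]
S = R + BᵀPB = [1 0; 0 3/2] + [2.5625 -2.8125; -2.8125 5.0625] = [3.5625 -2.8125; -2.8125 6.5625]
BᵀPA = [-4.6250 -9.8125; 7.8750 14.0625]
K = S⁻¹·BᵀPA = [-0.5303 -1.6061; 0.9727 1.4545]
A−BK = [0.5606 -0.7879; 0.8061 0.1212]
AᵀP(A−BK) = [2.1996 3.4924; 3.4924 6.8485]
P' = Q + AᵀP(A−BK) = [4.1996 4.9924; 4.9924 9.0985]
tr(P') = 13.2981

13.2981


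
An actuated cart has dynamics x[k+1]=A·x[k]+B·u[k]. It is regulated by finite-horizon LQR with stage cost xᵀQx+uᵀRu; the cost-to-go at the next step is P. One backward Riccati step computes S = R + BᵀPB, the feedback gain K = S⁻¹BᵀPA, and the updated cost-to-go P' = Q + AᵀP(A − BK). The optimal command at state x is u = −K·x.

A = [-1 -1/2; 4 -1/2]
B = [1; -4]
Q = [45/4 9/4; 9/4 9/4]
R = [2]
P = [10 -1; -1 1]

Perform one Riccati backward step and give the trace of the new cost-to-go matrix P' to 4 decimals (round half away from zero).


17.0764

BᵀP = [14.0000 -5.0000]
S = R + BᵀPB = [2] + [34.0000] = [36.0000]
BᵀPA = [-34.0000 -4.5000]
K = S⁻¹·BᵀPA = [-0.9444 -0.1250]
A−BK = [-0.0556 -0.3750; 0.2222 -1.0000]
AᵀP(A−BK) = [1.8889 0.2500; 0.2500 1.6875]
P' = Q + AᵀP(A−BK) = [13.1389 2.5000; 2.5000 3.9375]
tr(P') = 17.0764


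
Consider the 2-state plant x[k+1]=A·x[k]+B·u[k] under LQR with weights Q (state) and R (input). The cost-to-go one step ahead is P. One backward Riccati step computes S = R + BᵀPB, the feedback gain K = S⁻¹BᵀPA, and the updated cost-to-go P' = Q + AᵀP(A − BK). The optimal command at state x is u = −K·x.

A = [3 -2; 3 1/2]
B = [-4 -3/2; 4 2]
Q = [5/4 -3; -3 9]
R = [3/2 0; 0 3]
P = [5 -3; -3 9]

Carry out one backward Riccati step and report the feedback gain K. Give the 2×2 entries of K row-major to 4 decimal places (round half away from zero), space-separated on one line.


BᵀP = [-32.0000 48.0000; -13.5000 22.5000]
S = R + BᵀPB = [3/2 0; 0 3] + [320.0000 144.0000; 144.0000 65.2500] = [321.5000 144.0000; 144.0000 68.2500]
BᵀPA = [48.0000 88.0000; 27.0000 38.2500]
K = S⁻¹·BᵀPA = [-0.5073 0.4128; 1.4660 -0.3105]
A−BK = [3.1697 -0.8146; 2.0973 -0.5302]
AᵀP(A−BK) = [56.7697 -14.4302; -14.4302 3.8011]
P' = Q + AᵀP(A−BK) = [58.0197 -17.4302; -17.4302 12.8011]
tr(P') = 70.8207

-0.5073 0.4128 1.4660 -0.3105
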